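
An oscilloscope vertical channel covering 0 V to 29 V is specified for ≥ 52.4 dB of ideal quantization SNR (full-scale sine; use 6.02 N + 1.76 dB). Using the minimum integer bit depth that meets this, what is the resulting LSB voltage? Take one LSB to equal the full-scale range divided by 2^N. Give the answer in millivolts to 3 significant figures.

Full-scale range = 29 V.
6.02 N + 1.76 ≥ 52.4 gives N ≥ 8.412, so the minimum integer is 9.
Step size = 29/512 V = 56.6 mV.

56.6 mV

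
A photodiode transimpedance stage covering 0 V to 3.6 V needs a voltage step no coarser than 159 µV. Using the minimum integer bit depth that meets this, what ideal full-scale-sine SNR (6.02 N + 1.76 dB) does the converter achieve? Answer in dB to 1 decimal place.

Full-scale range = 3.6 V.
Levels needed ≥ 3.6/159 µV = 22640. 2^15 = 32768 suffices, so N_min = 15.
SNR = 6.02 × 15 + 1.76 = 92.06 dB.

92.1 dB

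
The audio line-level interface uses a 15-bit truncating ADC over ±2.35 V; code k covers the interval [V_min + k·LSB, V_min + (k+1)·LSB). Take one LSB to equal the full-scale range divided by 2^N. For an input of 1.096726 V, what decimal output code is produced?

24030

Full-scale range = 2.35 V − (-2.35 V) = 4.7 V. LSB = 4.7 V / 2^15 ≈ 143.4 µV.
(V_in − V_min) × 2^15/range = (1.096726 − (-2.35)) × 32768/4.7 = 24030.280.
Floor → code = 24030.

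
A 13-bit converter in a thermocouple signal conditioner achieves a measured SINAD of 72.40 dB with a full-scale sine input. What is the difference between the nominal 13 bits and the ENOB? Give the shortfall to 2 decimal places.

1.27 bits

Effective bits = (72.40 − 1.76)/6.02 = 11.7342.
Lost resolution: 13 − 11.7342 = 1.2658 bits.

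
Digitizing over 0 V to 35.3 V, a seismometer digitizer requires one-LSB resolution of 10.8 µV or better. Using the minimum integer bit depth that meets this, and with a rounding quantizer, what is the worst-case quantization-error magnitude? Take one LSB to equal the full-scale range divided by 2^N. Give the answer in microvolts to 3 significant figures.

Full-scale range = 35.3 V.
Need 2^N ≥ 35.3 V / 10.8 µV = 3.269e6 → N_min = 22.
One LSB is 35.3 V / 4194304 = 8.4162 µV.
Max error for round-to-nearest is LSB/2 = 4.21 µV.

4.21 µV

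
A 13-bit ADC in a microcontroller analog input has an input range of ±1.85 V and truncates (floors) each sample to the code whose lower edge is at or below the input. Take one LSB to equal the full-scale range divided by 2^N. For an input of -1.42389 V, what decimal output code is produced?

The full-scale span is 1.85 − (-1.85) = 3.7 V. LSB = 3.7 V / 2^13 ≈ 451.7 µV.
code = ⌊(V_in − V_min)/LSB⌋ = ⌊(V_in − V_min) × 2^13 / range⌋
     = ⌊(-1.42389 − (-1.85)) × 8192 / 3.7⌋ = ⌊0.42611 × 8192/3.7⌋
     = ⌊943.431⌋ = 943.

943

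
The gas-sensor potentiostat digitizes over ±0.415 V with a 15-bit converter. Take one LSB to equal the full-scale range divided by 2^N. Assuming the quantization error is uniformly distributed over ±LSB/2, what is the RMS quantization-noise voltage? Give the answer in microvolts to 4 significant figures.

7.312 µV

Range = 0.415 − (-0.415) = 0.83 V.
Step size = 0.83/32768 V = 25.3296 µV.
RMS of a uniform error over width LSB is LSB/√12 = 7.312 µV.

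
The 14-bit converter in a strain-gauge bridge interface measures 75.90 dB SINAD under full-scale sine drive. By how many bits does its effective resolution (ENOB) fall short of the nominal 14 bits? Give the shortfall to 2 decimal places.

1.68 bits

Effective bits = (75.90 − 1.76)/6.02 = 12.3156.
14 − 12.3156 = 1.68 bits below nominal.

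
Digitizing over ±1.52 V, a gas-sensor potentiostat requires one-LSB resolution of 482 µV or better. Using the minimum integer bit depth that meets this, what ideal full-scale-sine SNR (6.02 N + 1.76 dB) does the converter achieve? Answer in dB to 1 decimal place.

80.0 dB

Range = 1.52 − (-1.52) = 3.04 V.
Need 2^N ≥ 3.04 V / 482 µV = 6307 → N_min = 13.
6.02(13) + 1.76 = 80.02 dB.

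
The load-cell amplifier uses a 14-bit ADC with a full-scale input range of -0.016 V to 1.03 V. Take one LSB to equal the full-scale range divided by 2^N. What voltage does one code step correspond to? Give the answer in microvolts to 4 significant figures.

63.84 µV

Span: 1.03 V − (-0.016 V) = 1.046 V.
Number of codes = 2^14 = 16384.
Step size = 1.046/16384 V = 63.84 µV.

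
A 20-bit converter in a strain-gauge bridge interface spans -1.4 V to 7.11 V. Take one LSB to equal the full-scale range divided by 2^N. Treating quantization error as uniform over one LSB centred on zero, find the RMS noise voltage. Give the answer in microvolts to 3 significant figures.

2.34 µV

Full-scale range = 7.11 V − (-1.4 V) = 8.51 V.
LSB = 8.51 V ÷ 2^20 = 8.51/1048576 V = 8.1158 µV.
For a uniform distribution on [−LSB/2, +LSB/2], V_rms = LSB/√12 = 8.1158 µV/3.4641 = 2.34 µV.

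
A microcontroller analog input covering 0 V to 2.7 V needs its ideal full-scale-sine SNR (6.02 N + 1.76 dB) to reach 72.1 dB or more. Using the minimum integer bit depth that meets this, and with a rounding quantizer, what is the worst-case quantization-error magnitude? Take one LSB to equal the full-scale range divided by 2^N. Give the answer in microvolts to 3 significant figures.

330 µV

V_FS = 2.7 V.
Solving 6.02 N ≥ 72.1 − 1.76: N ≥ 11.684. Round up → N = 12.
LSB = 2.7 V / 2^12 = 0.65918 mV.
Max error for round-to-nearest is LSB/2 = 330 µV.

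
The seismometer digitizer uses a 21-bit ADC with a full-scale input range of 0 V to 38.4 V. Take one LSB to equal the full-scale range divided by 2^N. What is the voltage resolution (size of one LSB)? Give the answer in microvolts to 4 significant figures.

V_FS = 38.4 V.
2^21 = 2097152 levels.
Step size = 38.4/2097152 V = 18.31 µV.

18.31 µV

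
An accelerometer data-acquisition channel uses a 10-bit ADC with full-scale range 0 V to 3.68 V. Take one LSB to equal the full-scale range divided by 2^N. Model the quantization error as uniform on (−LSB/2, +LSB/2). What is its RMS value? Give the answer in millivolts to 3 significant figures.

1.04 mV

V_FS = 3.68 V.
LSB = 3.68 V / 2^10 = 3.5938 mV.
For a uniform distribution on [−LSB/2, +LSB/2], V_rms = LSB/√12 = 3.5938 mV/3.4641 = 1.04 mV.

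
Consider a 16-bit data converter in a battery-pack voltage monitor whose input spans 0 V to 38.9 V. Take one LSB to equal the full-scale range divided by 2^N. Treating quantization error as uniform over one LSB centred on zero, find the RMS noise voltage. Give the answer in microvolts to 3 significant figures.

171 µV

Range is 38.9 V.
One LSB is 38.9 V / 65536 = 0.59357 mV.
V_rms = LSB/√12 = 0.59357 mV / √12 = 171 µV.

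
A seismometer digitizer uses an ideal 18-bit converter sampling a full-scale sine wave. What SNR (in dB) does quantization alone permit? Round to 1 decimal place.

For an ideal N-bit converter with full-scale sine input, SNR = 6.02 N + 1.76 dB. SNR = 6.02 × 18 + 1.76 = 108.36 + 1.76 = 110.12 dB.

110.1 dB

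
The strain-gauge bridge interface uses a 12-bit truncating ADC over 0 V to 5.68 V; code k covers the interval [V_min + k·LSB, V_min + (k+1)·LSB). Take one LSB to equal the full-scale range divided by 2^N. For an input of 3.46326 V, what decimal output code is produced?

V_FS = 5.68 V. LSB = 5.68 V / 2^12 ≈ 1.387 mV.
V_in − V_min = 3.46326 − (0) = 3.46326 V.
Divide by LSB: 3.46326 × 4096/5.68 = 2497.4495.
Truncating gives code 2497.

2497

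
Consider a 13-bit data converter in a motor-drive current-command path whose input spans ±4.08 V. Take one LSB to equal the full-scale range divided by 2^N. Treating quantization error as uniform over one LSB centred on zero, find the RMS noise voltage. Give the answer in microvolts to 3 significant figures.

288 µV

Span: 4.08 V − (-4.08 V) = 8.16 V.
LSB = 8.16 V ÷ 2^13 = 8.16/8192 V = 0.99609 mV.
σ_q = LSB/√12 = 0.99609 mV/3.4641 = 288 µV.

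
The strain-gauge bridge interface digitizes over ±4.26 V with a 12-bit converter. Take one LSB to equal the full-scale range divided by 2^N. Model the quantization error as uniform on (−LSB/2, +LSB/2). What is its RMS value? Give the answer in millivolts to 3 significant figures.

0.600 mV

The full-scale span is 4.26 − (-4.26) = 8.52 V.
LSB = 8.52 V ÷ 2^12 = 8.52/4096 V = 2.0801 mV.
σ_q = LSB/√12 = 2.0801 mV/3.4641 = 0.600 mV.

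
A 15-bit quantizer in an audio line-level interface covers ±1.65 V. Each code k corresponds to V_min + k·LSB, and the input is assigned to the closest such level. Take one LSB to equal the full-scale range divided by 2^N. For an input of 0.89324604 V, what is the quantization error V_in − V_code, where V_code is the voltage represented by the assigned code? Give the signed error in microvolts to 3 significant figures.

−34.0 µV

Range = 1.65 − (-1.65) = 3.3 V. LSB = 3.3 V / 2^15 ≈ 100.7 µV.
(V_in − V_min)/LSB = (0.89324604 − (-1.65)) × 32768/3.3 = 25253.6625 → nearest code k = 25254.
V_code = -1.65 + (25254/32768) × 3.3 = 0.89328002930 V.
Error = V_in − V_code = 0.89324604 − (0.89328002930) = −34.0 µV.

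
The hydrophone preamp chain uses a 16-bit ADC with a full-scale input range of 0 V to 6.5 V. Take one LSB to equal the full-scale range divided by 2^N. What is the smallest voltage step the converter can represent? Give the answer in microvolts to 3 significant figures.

Span = 6.5 V.
2^16 = 65536 levels.
LSB = 6.5 V ÷ 2^16 = 6.5/65536 V = 99.2 µV.

99.2 µV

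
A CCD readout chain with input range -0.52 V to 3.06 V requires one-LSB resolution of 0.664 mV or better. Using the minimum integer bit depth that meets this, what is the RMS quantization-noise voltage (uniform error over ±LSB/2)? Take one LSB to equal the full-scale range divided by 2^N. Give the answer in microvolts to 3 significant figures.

126 µV

Full-scale range = 3.06 V − (-0.52 V) = 3.58 V.
3.58 V / 0.664 mV = 5392. Since 2^12 = 4096 and 2^13 = 8192, N = 13.
Step size = 3.58/8192 V = 437.01 µV.
σ_q = LSB/√12 = 437.01 µV/3.4641 = 126 µV.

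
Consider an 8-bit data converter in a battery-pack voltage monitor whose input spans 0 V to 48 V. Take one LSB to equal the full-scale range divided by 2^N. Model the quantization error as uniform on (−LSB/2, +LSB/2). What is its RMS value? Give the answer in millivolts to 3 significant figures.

54.1 mV

Range is 48 V.
LSB = 48 V / 2^8 = 187.50 mV.
For a uniform distribution on [−LSB/2, +LSB/2], V_rms = LSB/√12 = 187.50 mV/3.4641 = 54.1 mV.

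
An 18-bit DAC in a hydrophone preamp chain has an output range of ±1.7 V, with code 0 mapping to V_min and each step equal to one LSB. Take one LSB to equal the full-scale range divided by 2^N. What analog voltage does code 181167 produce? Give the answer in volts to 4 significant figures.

Span: 1.7 V − (-1.7 V) = 3.4 V. LSB = 3.4 V / 2^18.
Output = V_min + (181167/262144) × range = -1.7 + 0.691097 × 3.4 V
      = -1.7 + 2.34973 = 0.649731 V.

0.6497 V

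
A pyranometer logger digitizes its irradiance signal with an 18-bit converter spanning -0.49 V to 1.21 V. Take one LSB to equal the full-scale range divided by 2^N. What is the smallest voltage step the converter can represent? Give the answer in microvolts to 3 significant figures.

6.48 µV

Span: 1.21 V − (-0.49 V) = 1.7 V.
2^18 = 262144 levels.
Step size = 1.7/262144 V = 6.48 µV.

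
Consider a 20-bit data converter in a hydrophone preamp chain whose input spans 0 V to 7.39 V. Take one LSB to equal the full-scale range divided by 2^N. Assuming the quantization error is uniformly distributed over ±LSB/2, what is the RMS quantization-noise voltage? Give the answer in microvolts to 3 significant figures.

Full-scale range = 7.39 V.
LSB = 7.39 V ÷ 2^20 = 7.39/1048576 V = 7.0477 µV.
σ_q = LSB/√12 = 7.0477 µV/3.4641 = 2.03 µV.

2.03 µV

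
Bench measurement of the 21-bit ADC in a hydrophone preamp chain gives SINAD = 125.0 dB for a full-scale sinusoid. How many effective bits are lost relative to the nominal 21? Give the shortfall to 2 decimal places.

0.53 bits

N_eff = (125.0 − 1.76)/6.02 = 20.4718 bits.
21 − 20.4718 = 0.53 bits below nominal.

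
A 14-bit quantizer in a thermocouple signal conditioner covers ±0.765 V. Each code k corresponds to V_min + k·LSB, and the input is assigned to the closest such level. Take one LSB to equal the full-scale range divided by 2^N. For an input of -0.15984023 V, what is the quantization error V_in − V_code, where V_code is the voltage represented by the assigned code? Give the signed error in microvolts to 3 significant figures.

+32.8 µV

Range = 0.765 − (-0.765) = 1.53 V. LSB = 1.53 V / 2^14 ≈ 93.38 µV.
Position in LSBs: (-0.15984023 − (-0.765)) × 16384/1.53 = 6480.3514; rounding gives k = 6480.
V_code = V_min + k × range/2^14 = -0.765 + 6480 × 1.53/16384 = -0.15987304688 V.
e = -0.15984023 − (-0.15987304688) = +32.8 µV.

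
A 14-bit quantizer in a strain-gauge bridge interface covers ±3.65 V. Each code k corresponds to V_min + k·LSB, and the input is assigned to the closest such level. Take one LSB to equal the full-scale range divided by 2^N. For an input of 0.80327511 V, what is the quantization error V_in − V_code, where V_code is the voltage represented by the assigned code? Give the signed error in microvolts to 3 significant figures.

−63.5 µV

Range = 3.65 − (-3.65) = 7.3 V. LSB = 7.3 V / 2^14 ≈ 445.6 µV.
(0.80327511 − (-3.65)) / LSB = 4.45327511 × 16384/7.3 = 9994.8575. Nearest integer: k = 9995.
V_code = -3.65 + (9995/16384) × 7.3 = 0.80333862305 V.
Error = V_in − V_code = 0.80327511 − (0.80333862305) = −63.5 µV.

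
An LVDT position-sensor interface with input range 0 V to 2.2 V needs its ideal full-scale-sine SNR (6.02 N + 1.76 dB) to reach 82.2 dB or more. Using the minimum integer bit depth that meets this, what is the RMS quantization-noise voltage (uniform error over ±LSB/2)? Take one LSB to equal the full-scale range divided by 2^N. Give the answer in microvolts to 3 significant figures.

Range is 2.2 V.
N ≥ (82.2 − 1.76)/6.02 = 13.362 → N_min = 14.
One LSB is 2.2 V / 16384 = 134.28 µV.
RMS noise = LSB/√12 = 38.8 µV.

38.8 µV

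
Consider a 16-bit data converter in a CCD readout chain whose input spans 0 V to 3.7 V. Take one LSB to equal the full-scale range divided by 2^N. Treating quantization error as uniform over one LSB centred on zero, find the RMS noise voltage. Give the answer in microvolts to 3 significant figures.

16.3 µV

Range is 3.7 V.
One LSB is 3.7 V / 65536 = 56.458 µV.
σ_q = LSB/√12 = 56.458 µV/3.4641 = 16.3 µV.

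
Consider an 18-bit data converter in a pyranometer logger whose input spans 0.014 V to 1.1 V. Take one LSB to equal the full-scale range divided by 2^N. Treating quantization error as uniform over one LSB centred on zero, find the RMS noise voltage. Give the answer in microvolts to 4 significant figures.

The full-scale span is 1.1 − (0.014) = 1.086 V.
LSB = 1.086 V / 2^18 = 4.14276 µV.
σ_q = LSB/√12 = 4.14276 µV/3.4641 = 1.196 µV.

1.196 µV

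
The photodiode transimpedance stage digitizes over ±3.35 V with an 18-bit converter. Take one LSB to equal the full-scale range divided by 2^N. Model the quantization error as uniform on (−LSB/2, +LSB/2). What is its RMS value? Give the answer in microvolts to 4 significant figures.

7.378 µV

Range = 3.35 − (-3.35) = 6.7 V.
Step size = 6.7/262144 V = 25.5585 µV.
For a uniform distribution on [−LSB/2, +LSB/2], V_rms = LSB/√12 = 25.5585 µV/3.4641 = 7.378 µV.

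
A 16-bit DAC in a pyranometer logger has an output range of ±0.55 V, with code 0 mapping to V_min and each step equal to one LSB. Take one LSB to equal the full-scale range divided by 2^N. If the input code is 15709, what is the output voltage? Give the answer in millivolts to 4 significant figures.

The full-scale span is 0.55 − (-0.55) = 1.1 V. LSB = 1.1 V / 2^16.
V_out = -0.55 + 15709 × (1.1/65536) V
      = -0.55 V + 0.263670 V = -0.286330 V.

-286.3 mV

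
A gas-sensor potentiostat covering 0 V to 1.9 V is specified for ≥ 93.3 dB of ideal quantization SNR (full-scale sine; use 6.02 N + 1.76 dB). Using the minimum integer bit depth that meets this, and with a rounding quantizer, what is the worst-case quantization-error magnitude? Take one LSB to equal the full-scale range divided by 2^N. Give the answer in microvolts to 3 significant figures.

Full-scale range = 1.9 V.
N ≥ (93.3 − 1.76)/6.02 = 15.206 → N_min = 16.
Step size = 1.9/65536 V = 28.992 µV.
Half an LSB is 14.5 µV.

14.5 µV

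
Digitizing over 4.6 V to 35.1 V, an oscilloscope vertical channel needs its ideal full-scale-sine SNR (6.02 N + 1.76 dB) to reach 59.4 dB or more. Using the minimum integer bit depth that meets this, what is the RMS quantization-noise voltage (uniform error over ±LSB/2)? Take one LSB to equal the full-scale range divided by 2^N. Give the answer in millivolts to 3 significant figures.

8.60 mV

Range = 35.1 − (4.6) = 30.5 V.
6.02 N + 1.76 ≥ 59.4 gives N ≥ 9.575, so the minimum integer is 10.
One LSB is 30.5 V / 1024 = 29.785 mV.
σ_q = LSB/√12 = 29.785 mV/3.4641 = 8.60 mV.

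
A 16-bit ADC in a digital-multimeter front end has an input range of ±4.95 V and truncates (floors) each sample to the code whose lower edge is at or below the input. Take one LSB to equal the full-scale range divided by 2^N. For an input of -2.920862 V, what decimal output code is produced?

13432

Span: 4.95 V − (-4.95 V) = 9.9 V. LSB = 9.9 V / 2^16 ≈ 151.1 µV.
V_in − V_min = -2.920862 − (-4.95) = 2.029138 V.
Divide by LSB: 2.029138 × 65536/9.9 = 13432.4836.
Truncating gives code 13432.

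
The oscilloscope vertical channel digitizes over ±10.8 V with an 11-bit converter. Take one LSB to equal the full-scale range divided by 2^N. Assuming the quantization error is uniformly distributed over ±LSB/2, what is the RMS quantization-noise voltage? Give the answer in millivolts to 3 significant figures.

3.04 mV

Full-scale range = 10.8 V − (-10.8 V) = 21.6 V.
Step size = 21.6/2048 V = 10.547 mV.
σ_q = LSB/√12 = 10.547 mV/3.4641 = 3.04 mV.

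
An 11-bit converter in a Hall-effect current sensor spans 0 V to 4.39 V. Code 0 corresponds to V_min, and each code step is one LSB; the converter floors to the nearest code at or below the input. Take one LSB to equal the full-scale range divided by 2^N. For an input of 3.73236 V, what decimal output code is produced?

1741

Span = 4.39 V. LSB = 4.39 V / 2^11 ≈ 2.144 mV.
V_in − V_min = 3.73236 − (0) = 3.73236 V.
Divide by LSB: 3.73236 × 2048/4.39 = 1741.2012.
Truncating gives code 1741.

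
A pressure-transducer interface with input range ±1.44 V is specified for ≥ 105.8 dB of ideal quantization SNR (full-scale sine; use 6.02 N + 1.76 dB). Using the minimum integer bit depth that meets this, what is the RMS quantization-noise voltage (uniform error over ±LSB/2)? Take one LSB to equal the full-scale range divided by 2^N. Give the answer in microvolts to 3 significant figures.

3.17 µV

The full-scale span is 1.44 − (-1.44) = 2.88 V.
Required N = ⌈(105.8 − 1.76)/6.02⌉ = ⌈17.282⌉ = 18.
LSB = 2.88 V ÷ 2^18 = 2.88/262144 V = 10.986 µV.
σ_q = LSB/√12 = 10.986 µV/3.4641 = 3.17 µV.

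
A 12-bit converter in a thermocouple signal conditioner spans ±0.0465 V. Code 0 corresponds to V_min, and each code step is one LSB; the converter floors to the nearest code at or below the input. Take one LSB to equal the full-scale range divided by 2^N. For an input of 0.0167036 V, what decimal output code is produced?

Span: 0.0465 V − (-0.0465 V) = 0.093 V. LSB = 0.093 V / 2^12 ≈ 22.71 µV.
V_in − V_min = 0.0167036 − (-0.0465) = 0.0632036 V.
Divide by LSB: 0.0632036 × 4096/0.093 = 2783.6768.
Truncating gives code 2783.

2783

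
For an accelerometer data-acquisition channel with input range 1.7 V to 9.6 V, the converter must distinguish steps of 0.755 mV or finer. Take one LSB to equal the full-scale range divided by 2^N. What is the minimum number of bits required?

14 bits

Span: 9.6 V − (1.7 V) = 7.9 V.
Required number of levels: 7.9/0.755 mV = 10464; smallest N with 2^N ≥ that is 14.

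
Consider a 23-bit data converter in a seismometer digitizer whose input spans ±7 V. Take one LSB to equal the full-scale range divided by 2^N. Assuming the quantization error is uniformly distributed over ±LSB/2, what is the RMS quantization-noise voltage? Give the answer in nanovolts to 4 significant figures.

481.8 nV

Span: 7 V − (-7 V) = 14 V.
LSB = 14 V ÷ 2^23 = 14/8388608 V = 1.66893 µV.
For a uniform distribution on [−LSB/2, +LSB/2], V_rms = LSB/√12 = 1.66893 µV/3.4641 = 481.8 nV.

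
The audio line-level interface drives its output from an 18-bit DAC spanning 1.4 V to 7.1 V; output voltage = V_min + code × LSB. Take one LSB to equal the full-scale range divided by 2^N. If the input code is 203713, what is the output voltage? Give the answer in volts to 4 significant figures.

The full-scale span is 7.1 − (1.4) = 5.7 V. LSB = 5.7 V / 2^18.
Output = V_min + (203713/262144) × range = 1.4 + 0.777103 × 5.7 V
      = 1.4 + 4.42949 = 5.82949 V.

5.829 V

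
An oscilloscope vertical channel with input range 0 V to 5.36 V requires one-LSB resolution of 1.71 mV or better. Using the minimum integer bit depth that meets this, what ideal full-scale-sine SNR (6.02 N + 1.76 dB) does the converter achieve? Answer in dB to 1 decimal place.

Full-scale range = 5.36 V.
5.36 V / 1.71 mV = 3135. Since 2^11 = 2048 and 2^12 = 4096, N = 12.
6.02(12) + 1.76 = 74.00 dB.

74.0 dB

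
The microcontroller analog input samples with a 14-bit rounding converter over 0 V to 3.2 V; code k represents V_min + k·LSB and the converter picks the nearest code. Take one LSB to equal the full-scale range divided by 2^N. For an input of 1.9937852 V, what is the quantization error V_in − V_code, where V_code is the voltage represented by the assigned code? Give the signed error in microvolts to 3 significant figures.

+35.2 µV

Range is 3.2 V. LSB = 3.2 V / 2^14 ≈ 195.3 µV.
Position in LSBs: (1.9937852 − (0)) × 16384/3.2 = 10208.1802; rounding gives k = 10208.
V_code = 0 + (10208/16384) × 3.2 = 1.9937500000 V.
V_in − V_code = 1.9937852 − (1.9937500000) = +35.2 µV.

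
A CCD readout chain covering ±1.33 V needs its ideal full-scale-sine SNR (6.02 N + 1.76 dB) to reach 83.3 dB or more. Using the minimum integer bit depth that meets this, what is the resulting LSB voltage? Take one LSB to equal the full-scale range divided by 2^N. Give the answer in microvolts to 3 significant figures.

162 µV

Span: 1.33 V − (-1.33 V) = 2.66 V.
Required N = ⌈(83.3 − 1.76)/6.02⌉ = ⌈13.545⌉ = 14.
Step size = 2.66/16384 V = 162 µV.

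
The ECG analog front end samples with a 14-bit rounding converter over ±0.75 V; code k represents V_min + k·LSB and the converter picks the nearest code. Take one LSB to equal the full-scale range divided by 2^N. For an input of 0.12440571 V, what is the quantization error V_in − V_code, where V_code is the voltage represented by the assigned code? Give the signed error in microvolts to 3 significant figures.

Full-scale range = 0.75 V − (-0.75 V) = 1.5 V. LSB = 1.5 V / 2^14 ≈ 91.55 µV.
(0.12440571 − (-0.75)) / LSB = 0.87440571 × 16384/1.5 = 9550.8421. Nearest integer: k = 9551.
V_code = -0.75 + (9551/16384) × 1.5 = 0.12442016602 V.
Error = V_in − V_code = 0.12440571 − (0.12442016602) = −14.5 µV.

−14.5 µV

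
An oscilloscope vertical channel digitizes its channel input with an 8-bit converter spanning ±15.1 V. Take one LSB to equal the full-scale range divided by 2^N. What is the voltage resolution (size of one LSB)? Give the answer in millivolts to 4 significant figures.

118.0 mV

Span: 15.1 V − (-15.1 V) = 30.2 V.
There are 2^8 = 256 steps.
Step size = 30.2/256 V = 118.0 mV.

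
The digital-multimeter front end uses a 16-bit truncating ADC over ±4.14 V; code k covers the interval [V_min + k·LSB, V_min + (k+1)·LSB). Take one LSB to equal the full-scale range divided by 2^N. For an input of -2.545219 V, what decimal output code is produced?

12622

Range = 4.14 − (-4.14) = 8.28 V. LSB = 8.28 V / 2^16 ≈ 126.3 µV.
(V_in − V_min) × 2^16/range = (-2.545219 − (-4.14)) × 65536/8.28 = 12622.653.
Floor → code = 12622.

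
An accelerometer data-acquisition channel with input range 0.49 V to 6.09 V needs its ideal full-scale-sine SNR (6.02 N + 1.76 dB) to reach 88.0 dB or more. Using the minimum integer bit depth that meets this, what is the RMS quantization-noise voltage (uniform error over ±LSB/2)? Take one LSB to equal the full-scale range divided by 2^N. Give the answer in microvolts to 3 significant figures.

49.3 µV

Full-scale range = 6.09 V − (0.49 V) = 5.6 V.
Solving 6.02 N ≥ 88.0 − 1.76: N ≥ 14.326. Round up → N = 15.
LSB = 5.6 V / 2^15 = 170.90 µV.
V_rms = LSB/√12 = 49.3 µV.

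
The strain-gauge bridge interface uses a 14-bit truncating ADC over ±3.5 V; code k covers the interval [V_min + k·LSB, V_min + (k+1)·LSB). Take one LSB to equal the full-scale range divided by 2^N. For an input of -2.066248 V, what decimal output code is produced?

3355

Full-scale range = 3.5 V − (-3.5 V) = 7 V. LSB = 7 V / 2^14 ≈ 427.2 µV.
V_in − V_min = -2.066248 − (-3.5) = 1.433752 V.
Divide by LSB: 1.433752 × 16384/7 = 3355.7990.
Truncating gives code 3355.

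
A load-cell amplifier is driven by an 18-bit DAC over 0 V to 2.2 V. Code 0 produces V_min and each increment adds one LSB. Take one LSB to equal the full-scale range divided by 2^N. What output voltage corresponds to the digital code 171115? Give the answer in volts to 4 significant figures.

V_FS = 2.2 V. LSB = 2.2 V / 2^18.
Output = V_min + (171115/262144) × range = 0 + 0.652752 × 2.2 V
      = 0 V + 1.43605 V = 1.43605 V.

1.436 V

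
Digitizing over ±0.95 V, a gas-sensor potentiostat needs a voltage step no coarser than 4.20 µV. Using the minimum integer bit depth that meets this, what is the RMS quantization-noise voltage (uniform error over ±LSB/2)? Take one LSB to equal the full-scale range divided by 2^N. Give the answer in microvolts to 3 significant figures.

1.05 µV

Range = 0.95 − (-0.95) = 1.9 V.
1.9 V / 4.20 µV = 452400. Since 2^18 = 262144 and 2^19 = 524288, N = 19.
LSB = 1.9 V / 2^19 = 3.6240 µV.
RMS noise = LSB/√12 = 1.05 µV.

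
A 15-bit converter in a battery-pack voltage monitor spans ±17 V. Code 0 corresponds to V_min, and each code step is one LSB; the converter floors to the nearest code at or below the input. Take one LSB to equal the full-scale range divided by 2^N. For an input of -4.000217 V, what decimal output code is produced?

The full-scale span is 17 − (-17) = 34 V. LSB = 34 V / 2^15 ≈ 1.038 mV.
(V_in − V_min) × 2^15/range = (-4.000217 − (-17)) × 32768/34 = 12528.732.
Floor → code = 12528.

12528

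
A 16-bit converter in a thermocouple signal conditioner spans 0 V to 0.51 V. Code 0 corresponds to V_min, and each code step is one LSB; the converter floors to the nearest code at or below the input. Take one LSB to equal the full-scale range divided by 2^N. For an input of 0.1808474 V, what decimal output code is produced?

23239

Span = 0.51 V. LSB = 0.51 V / 2^16 ≈ 7.782 µV.
(V_in − V_min) × 2^16/range = (0.1808474 − (0)) × 65536/0.51 = 23239.246.
Floor → code = 23239.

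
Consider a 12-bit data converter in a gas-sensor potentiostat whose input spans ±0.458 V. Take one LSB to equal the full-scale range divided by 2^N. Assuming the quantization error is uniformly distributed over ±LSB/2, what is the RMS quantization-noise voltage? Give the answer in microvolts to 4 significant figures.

Span: 0.458 V − (-0.458 V) = 0.916 V.
One LSB is 0.916 V / 4096 = 223.633 µV.
V_rms = LSB/√12 = 223.633 µV / √12 = 64.56 µV.

64.56 µV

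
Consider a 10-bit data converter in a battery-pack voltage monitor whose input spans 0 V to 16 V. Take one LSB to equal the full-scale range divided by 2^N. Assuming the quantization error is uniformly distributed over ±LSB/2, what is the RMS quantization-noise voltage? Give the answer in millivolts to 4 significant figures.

4.511 mV

V_FS = 16 V.
One LSB is 16 V / 1024 = 15.6250 mV.
For a uniform distribution on [−LSB/2, +LSB/2], V_rms = LSB/√12 = 15.6250 mV/3.4641 = 4.511 mV.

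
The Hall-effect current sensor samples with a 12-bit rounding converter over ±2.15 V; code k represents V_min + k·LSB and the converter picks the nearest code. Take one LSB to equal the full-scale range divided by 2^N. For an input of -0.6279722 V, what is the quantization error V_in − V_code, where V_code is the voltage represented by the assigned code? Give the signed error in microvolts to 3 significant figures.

−189 µV

The full-scale span is 2.15 − (-2.15) = 4.3 V. LSB = 4.3 V / 2^12 ≈ 1.050 mV.
Position in LSBs: (-0.6279722 − (-2.15)) × 4096/4.3 = 1449.8200; rounding gives k = 1450.
V_code = V_min + k × range/2^12 = -2.15 + 1450 × 4.3/4096 = -0.6277832031 V.
V_in − V_code = -0.6279722 − (-0.6277832031) = −189 µV.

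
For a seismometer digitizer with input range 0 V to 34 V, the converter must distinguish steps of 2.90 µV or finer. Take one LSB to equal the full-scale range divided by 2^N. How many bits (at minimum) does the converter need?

V_FS = 34 V.
Need 2^N ≥ 34 V / 2.90 µV = 1.172e7 → N_min = 24.

24 bits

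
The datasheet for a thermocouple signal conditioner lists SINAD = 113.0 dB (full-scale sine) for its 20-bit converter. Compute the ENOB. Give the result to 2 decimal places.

ENOB = (113.0 − 1.76)/6.02 = 18.4784 bits.

18.48 bits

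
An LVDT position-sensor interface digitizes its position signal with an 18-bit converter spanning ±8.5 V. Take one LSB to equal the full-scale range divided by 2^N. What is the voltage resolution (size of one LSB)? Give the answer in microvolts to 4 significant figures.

64.85 µV

Full-scale range = 8.5 V − (-8.5 V) = 17 V.
2^18 = 262144 levels.
LSB = 17 V ÷ 2^18 = 17/262144 V = 64.85 µV.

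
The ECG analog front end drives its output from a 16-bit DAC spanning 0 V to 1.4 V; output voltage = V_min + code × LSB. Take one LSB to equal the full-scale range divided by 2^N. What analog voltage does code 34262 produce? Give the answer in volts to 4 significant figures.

V_FS = 1.4 V. LSB = 1.4 V / 2^16.
V_out = V_min + code × LSB = 0 V + 34262 × 1.4 V / 65536
      = 0 + 0.731915 = 0.731915 V.

0.7319 V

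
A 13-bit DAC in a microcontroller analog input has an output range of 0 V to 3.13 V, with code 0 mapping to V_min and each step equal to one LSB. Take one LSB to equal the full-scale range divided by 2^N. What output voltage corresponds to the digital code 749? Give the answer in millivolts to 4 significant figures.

Full-scale range = 3.13 V. LSB = 3.13 V / 2^13.
V_out = V_min + code × LSB = 0 V + 749 × 3.13 V / 8192
      = 0 V + 0.286178 V = 0.286178 V.

286.2 mV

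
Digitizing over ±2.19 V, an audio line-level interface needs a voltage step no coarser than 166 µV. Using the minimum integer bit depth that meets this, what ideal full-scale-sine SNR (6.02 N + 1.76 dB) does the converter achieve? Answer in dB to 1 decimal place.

92.1 dB

The full-scale span is 2.19 − (-2.19) = 4.38 V.
4.38 V / 166 µV = 26390. Since 2^14 = 16384 and 2^15 = 32768, N = 15.
SNR = 6.02 × 15 + 1.76 = 92.06 dB.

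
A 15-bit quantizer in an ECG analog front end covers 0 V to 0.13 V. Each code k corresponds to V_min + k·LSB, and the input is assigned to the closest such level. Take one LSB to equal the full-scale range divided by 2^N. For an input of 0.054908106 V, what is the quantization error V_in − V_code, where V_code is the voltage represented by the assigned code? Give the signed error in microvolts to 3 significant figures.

+0.879 µV

Range is 0.13 V. LSB = 0.13 V / 2^15 ≈ 3.967 µV.
(V_in − V_min)/LSB = (0.054908106 − (0)) × 32768/0.13 = 13840.2217 → nearest code k = 13840.
Reconstructed level: 0 + 13840 × 0.13/32768 V = 0.054907226563 V.
e = 0.054908106 − (0.054907226563) = +0.879 µV.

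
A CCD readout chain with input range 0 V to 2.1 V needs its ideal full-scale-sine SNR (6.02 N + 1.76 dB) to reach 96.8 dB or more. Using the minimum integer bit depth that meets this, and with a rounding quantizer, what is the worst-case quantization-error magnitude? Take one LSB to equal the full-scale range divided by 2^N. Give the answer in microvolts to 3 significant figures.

Span = 2.1 V.
Required N = ⌈(96.8 − 1.76)/6.02⌉ = ⌈15.787⌉ = 16.
Step size = 2.1/65536 V = 32.043 µV.
Half an LSB is 16.0 µV.

16.0 µV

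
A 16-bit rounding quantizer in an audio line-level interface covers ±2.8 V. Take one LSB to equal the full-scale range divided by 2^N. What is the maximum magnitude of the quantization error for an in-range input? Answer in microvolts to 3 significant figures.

42.7 µV

The full-scale span is 2.8 − (-2.8) = 5.6 V.
One LSB is 5.6 V / 65536 = 85.449 µV.
Worst-case error for round-to-nearest is half an LSB: 42.7 µV.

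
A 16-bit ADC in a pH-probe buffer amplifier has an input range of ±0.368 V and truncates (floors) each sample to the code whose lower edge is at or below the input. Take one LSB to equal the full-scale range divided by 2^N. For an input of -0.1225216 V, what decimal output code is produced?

21858

Span: 0.368 V − (-0.368 V) = 0.736 V. LSB = 0.736 V / 2^16 ≈ 11.23 µV.
code = ⌊(V_in − V_min)/LSB⌋ = ⌊(V_in − V_min) × 2^16 / range⌋
     = ⌊(-0.1225216 − (-0.368)) × 65536 / 0.736⌋ = ⌊0.2454784 × 65536/0.736⌋
     = ⌊21858.251⌋ = 21858.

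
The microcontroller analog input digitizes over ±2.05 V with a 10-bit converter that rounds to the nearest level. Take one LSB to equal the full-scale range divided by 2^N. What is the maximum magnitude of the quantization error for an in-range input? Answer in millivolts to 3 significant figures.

2.00 mV

Full-scale range = 2.05 V − (-2.05 V) = 4.1 V.
Step size = 4.1/1024 V = 4.0039 mV.
Worst-case error for round-to-nearest is half an LSB: 2.00 mV.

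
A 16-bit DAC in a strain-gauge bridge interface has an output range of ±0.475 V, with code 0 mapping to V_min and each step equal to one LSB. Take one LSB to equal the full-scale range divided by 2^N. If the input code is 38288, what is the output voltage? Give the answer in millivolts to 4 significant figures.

80.02 mV

Range = 0.475 − (-0.475) = 0.95 V. LSB = 0.95 V / 2^16.
V_out = -0.475 + 38288 × (0.95/65536) V
      = -0.475 V + 0.555017 V = 0.0800171 V.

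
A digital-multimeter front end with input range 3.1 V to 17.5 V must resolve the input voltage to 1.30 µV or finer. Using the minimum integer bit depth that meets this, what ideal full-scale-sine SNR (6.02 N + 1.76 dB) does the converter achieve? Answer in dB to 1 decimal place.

146.2 dB

Span: 17.5 V − (3.1 V) = 14.4 V.
Required number of levels: 14.4/1.30 µV = 1.1077e7; smallest N with 2^N ≥ that is 24.
SNR = 6.02 × 24 + 1.76 = 146.24 dB.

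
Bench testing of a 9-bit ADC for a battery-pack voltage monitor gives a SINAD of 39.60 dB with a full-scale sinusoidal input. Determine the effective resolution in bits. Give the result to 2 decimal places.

ENOB = (39.60 − 1.76)/6.02 = 6.2857 bits.

6.29 bits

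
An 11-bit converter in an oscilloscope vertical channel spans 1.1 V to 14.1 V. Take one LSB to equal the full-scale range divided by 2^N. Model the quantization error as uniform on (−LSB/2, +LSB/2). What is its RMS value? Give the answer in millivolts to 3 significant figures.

Range = 14.1 − (1.1) = 13 V.
LSB = 13 V / 2^11 = 6.3477 mV.
σ_q = LSB/√12 = 6.3477 mV/3.4641 = 1.83 mV.

1.83 mV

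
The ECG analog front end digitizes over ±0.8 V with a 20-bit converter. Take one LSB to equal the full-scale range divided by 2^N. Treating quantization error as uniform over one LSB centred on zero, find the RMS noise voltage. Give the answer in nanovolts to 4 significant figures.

Full-scale range = 0.8 V − (-0.8 V) = 1.6 V.
LSB = 1.6 V / 2^20 = 1.52588 µV.
For a uniform distribution on [−LSB/2, +LSB/2], V_rms = LSB/√12 = 1.52588 µV/3.4641 = 440.5 nV.

440.5 nV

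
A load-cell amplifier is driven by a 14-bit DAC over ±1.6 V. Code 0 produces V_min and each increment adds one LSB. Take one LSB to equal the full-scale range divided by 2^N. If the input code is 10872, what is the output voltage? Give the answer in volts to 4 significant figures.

The full-scale span is 1.6 − (-1.6) = 3.2 V. LSB = 3.2 V / 2^14.
V_out = V_min + code × LSB = -1.6 V + 10872 × 3.2 V / 16384
      = -1.6 + 2.12344 = 0.523438 V.

0.5234 V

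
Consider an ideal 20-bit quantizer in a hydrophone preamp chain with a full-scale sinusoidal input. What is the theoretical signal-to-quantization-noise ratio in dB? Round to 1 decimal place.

6.02(20) + 1.76 = 120.40 + 1.76 = 122.16 dB.

122.2 dB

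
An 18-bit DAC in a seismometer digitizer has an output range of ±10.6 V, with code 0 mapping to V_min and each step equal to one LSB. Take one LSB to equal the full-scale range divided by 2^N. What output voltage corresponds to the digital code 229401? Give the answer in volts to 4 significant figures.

7.952 V

Range = 10.6 − (-10.6) = 21.2 V. LSB = 21.2 V / 2^18.
V_out = V_min + code × LSB = -10.6 V + 229401 × 21.2 V / 262144
      = -10.6 + 18.5520 = 7.95202 V.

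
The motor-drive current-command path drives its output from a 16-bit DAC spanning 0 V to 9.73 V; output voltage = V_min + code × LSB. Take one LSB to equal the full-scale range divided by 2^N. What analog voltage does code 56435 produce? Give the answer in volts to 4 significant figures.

8.379 V

Span = 9.73 V. LSB = 9.73 V / 2^16.
V_out = V_min + code × LSB = 0 V + 56435 × 9.73 V / 65536
      = 0 V + 8.37879 V = 8.37879 V.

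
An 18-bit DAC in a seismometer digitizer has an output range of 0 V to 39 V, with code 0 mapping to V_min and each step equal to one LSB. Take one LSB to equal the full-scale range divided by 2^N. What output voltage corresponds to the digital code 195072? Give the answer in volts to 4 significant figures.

29.02 V

V_FS = 39 V. LSB = 39 V / 2^18.
V_out = 0 + 195072 × (39/262144) V
      = 0 V + 29.0215 V = 29.0215 V.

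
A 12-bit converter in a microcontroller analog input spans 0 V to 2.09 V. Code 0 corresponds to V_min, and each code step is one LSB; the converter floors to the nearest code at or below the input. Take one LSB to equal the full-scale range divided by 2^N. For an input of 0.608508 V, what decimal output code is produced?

1192

Span = 2.09 V. LSB = 2.09 V / 2^12 ≈ 0.5103 mV.
V_in − V_min = 0.608508 − (0) = 0.608508 V.
Divide by LSB: 0.608508 × 4096/2.09 = 1192.5592.
Truncating gives code 1192.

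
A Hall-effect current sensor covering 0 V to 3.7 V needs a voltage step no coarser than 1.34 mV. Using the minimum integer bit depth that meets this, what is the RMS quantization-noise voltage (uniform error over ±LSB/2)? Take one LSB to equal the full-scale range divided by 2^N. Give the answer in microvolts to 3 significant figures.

261 µV

Full-scale range = 3.7 V.
Required number of levels: 3.7/1.34 mV = 2761.2; smallest N with 2^N ≥ that is 12.
One LSB is 3.7 V / 4096 = 0.90332 mV.
RMS noise = LSB/√12 = 261 µV.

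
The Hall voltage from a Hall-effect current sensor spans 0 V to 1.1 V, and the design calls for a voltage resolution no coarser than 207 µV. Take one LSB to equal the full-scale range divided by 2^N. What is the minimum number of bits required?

V_FS = 1.1 V.
Levels needed ≥ 1.1/207 µV = 5314. 2^13 = 8192 suffices, so N_min = 13.

13 bits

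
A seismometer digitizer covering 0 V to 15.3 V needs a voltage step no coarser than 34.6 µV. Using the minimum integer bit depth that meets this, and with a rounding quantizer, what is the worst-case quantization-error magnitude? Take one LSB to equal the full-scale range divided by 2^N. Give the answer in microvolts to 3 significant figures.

V_FS = 15.3 V.
15.3 V / 34.6 µV = 442200. Since 2^18 = 262144 and 2^19 = 524288, N = 19.
LSB = 15.3 V / 2^19 = 29.182 µV.
|e|_max = LSB/2 = 14.6 µV.

14.6 µV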